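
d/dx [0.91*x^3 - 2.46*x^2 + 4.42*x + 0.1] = 2.73*x^2 - 4.92*x + 4.42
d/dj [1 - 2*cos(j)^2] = 2*sin(2*j)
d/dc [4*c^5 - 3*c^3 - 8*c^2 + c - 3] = 20*c^4 - 9*c^2 - 16*c + 1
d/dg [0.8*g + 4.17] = 0.800000000000000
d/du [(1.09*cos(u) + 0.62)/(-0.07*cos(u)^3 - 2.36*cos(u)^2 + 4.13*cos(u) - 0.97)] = (-0.1526*cos(u)^3 - 2.7026*cos(u)^2 - 2.9264*cos(u) + 3.6179)*sin(u)/(0.0049*cos(u)^6 + 0.3304*cos(u)^5 + 4.9914*cos(u)^4 - 19.3578*cos(u)^3 + 21.6353*cos(u)^2 - 8.0122*cos(u) + 0.9409)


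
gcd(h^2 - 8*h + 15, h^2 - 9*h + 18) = h - 3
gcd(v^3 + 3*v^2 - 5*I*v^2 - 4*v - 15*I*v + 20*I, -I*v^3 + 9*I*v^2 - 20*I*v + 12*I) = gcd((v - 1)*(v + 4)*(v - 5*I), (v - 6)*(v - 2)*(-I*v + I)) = v - 1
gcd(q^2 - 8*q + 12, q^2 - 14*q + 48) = q - 6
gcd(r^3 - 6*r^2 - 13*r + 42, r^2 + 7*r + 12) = r + 3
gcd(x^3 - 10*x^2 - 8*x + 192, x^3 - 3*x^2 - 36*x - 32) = x^2 - 4*x - 32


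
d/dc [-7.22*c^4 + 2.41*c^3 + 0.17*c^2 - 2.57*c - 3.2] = -28.88*c^3 + 7.23*c^2 + 0.34*c - 2.57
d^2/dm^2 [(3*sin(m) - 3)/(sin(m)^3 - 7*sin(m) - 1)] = 3*(-4*sin(m)^7 + 9*sin(m)^6 - 22*sin(m)^5 - 39*sin(m)^4 + 23*sin(m)^3 + 110*sin(m)^2 - 14*sin(m) - 112)/(sin(m)^3 - 7*sin(m) - 1)^3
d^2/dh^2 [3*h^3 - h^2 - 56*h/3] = 18*h - 2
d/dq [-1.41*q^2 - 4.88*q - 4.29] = -2.82*q - 4.88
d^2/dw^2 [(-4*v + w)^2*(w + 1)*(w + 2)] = 32*v^2 - 48*v*w - 48*v + 12*w^2 + 18*w + 4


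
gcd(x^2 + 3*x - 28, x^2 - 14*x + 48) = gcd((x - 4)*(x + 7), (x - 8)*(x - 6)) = 1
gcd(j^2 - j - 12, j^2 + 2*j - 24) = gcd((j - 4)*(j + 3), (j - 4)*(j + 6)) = j - 4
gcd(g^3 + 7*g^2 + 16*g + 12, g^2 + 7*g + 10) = g + 2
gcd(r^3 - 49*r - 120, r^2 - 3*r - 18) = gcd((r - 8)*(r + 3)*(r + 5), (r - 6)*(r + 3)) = r + 3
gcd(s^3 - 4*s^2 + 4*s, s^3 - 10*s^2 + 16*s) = s^2 - 2*s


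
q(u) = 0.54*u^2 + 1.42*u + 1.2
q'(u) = 1.08*u + 1.42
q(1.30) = 3.96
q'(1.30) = 2.82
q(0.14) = 1.41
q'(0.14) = 1.57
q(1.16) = 3.57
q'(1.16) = 2.67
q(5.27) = 23.68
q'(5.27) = 7.11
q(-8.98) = 31.99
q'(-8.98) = -8.28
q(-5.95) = 11.87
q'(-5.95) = -5.01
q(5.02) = 21.94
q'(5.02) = 6.84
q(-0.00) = 1.20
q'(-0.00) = 1.42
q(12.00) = 96.00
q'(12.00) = 14.38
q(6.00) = 29.16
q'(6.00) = 7.90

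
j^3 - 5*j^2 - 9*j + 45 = (j - 5)*(j - 3)*(j + 3)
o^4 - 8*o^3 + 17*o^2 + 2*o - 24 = (o - 4)*(o - 3)*(o - 2)*(o + 1)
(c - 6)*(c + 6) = c^2 - 36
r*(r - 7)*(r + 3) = r^3 - 4*r^2 - 21*r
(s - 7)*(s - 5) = s^2 - 12*s + 35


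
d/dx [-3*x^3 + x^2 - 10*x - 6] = -9*x^2 + 2*x - 10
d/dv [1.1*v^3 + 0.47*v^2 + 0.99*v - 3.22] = 3.3*v^2 + 0.94*v + 0.99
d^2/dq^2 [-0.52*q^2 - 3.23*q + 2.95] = -1.04000000000000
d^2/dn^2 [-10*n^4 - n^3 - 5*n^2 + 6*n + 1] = -120*n^2 - 6*n - 10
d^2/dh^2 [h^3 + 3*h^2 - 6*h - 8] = 6*h + 6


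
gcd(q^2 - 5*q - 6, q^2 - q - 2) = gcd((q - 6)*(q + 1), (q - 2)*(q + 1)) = q + 1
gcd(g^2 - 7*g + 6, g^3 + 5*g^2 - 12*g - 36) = 1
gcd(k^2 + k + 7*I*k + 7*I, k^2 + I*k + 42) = k + 7*I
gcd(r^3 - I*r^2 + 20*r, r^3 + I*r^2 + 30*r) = r^2 - 5*I*r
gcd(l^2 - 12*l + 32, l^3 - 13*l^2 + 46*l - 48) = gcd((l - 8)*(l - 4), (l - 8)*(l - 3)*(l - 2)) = l - 8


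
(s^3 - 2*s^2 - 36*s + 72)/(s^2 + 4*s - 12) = s - 6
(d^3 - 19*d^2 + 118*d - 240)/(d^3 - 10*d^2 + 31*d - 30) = (d^2 - 14*d + 48)/(d^2 - 5*d + 6)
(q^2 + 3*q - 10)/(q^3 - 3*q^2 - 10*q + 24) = (q + 5)/(q^2 - q - 12)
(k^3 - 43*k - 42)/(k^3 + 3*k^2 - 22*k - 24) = (k - 7)/(k - 4)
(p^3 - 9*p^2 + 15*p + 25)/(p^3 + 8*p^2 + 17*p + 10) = (p^2 - 10*p + 25)/(p^2 + 7*p + 10)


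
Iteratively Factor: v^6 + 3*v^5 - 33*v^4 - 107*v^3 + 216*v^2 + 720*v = (v)*(v^5 + 3*v^4 - 33*v^3 - 107*v^2 + 216*v + 720) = v*(v - 5)*(v^4 + 8*v^3 + 7*v^2 - 72*v - 144) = v*(v - 5)*(v + 3)*(v^3 + 5*v^2 - 8*v - 48) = v*(v - 5)*(v - 3)*(v + 3)*(v^2 + 8*v + 16) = v*(v - 5)*(v - 3)*(v + 3)*(v + 4)*(v + 4)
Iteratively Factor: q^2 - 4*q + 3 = (q - 3)*(q - 1)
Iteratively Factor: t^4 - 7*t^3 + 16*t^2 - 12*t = (t)*(t^3 - 7*t^2 + 16*t - 12) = t*(t - 2)*(t^2 - 5*t + 6) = t*(t - 2)^2*(t - 3)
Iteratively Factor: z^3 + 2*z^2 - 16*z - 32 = (z + 2)*(z^2 - 16) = (z - 4)*(z + 2)*(z + 4)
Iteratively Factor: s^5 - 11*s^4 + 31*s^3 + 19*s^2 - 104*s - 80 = (s + 1)*(s^4 - 12*s^3 + 43*s^2 - 24*s - 80) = (s - 5)*(s + 1)*(s^3 - 7*s^2 + 8*s + 16) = (s - 5)*(s - 4)*(s + 1)*(s^2 - 3*s - 4) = (s - 5)*(s - 4)^2*(s + 1)*(s + 1)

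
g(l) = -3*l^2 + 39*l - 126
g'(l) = 39 - 6*l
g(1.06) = -88.03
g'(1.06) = 32.64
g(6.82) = 0.44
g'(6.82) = -1.92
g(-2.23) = -227.89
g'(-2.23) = 52.38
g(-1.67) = -199.50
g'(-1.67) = 49.02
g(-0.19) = -133.52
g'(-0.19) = 40.14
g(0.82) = -96.04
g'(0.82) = 34.08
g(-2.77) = -257.05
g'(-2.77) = 55.62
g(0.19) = -118.70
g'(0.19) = 37.86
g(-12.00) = -1026.00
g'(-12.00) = 111.00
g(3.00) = -36.00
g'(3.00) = 21.00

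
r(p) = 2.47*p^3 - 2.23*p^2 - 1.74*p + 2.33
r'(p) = 7.41*p^2 - 4.46*p - 1.74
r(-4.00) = -184.47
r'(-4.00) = 134.66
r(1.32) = 1.83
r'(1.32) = 5.28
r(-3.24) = -99.45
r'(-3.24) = 90.50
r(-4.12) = -201.09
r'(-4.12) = 142.42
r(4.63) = 191.62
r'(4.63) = 136.46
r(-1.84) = -17.41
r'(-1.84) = 31.55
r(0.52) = 1.17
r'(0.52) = -2.06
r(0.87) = 0.75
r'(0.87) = -0.01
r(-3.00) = -79.21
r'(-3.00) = 78.33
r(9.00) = 1606.67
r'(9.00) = 558.33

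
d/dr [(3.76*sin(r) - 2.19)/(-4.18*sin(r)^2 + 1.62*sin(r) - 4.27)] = (15.7168*sin(r)^2 - 18.3084*sin(r) - 12.5074)*cos(r)/(17.4724*sin(r)^4 - 13.5432*sin(r)^3 + 38.3216*sin(r)^2 - 13.8348*sin(r) + 18.2329)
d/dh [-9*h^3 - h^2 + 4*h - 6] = -27*h^2 - 2*h + 4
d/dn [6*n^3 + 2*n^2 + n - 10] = 18*n^2 + 4*n + 1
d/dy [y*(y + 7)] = 2*y + 7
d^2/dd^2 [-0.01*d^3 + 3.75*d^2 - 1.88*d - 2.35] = 7.5 - 0.06*d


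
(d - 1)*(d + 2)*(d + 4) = d^3 + 5*d^2 + 2*d - 8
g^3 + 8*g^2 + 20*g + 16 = (g + 2)^2*(g + 4)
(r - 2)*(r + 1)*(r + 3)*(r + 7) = r^4 + 9*r^3 + 9*r^2 - 41*r - 42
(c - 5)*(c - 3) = c^2 - 8*c + 15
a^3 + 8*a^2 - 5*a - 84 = (a - 3)*(a + 4)*(a + 7)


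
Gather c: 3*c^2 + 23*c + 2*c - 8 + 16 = 3*c^2 + 25*c + 8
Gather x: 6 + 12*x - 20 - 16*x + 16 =2 - 4*x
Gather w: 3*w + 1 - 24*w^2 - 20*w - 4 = -24*w^2 - 17*w - 3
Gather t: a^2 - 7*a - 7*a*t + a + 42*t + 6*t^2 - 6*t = a^2 - 6*a + 6*t^2 + t*(36 - 7*a)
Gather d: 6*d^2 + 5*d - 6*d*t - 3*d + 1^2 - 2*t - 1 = 6*d^2 + d*(2 - 6*t) - 2*t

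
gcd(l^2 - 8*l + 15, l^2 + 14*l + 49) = 1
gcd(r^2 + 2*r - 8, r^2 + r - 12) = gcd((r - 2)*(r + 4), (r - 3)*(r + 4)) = r + 4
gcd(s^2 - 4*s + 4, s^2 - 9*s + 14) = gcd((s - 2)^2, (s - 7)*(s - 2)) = s - 2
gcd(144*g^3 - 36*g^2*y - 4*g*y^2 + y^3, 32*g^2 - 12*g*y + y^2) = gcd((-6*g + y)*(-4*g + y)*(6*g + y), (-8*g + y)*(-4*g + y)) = -4*g + y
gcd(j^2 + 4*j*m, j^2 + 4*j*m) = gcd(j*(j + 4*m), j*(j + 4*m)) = j^2 + 4*j*m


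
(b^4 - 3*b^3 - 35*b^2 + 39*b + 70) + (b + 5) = b^4 - 3*b^3 - 35*b^2 + 40*b + 75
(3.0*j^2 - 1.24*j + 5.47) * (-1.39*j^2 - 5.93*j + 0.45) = -4.17*j^4 - 16.0664*j^3 + 1.0999*j^2 - 32.9951*j + 2.4615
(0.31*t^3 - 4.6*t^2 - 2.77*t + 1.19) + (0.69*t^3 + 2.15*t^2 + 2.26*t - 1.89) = 1.0*t^3 - 2.45*t^2 - 0.51*t - 0.7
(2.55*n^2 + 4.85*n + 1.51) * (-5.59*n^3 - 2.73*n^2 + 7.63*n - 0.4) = -14.2545*n^5 - 34.073*n^4 - 2.2249*n^3 + 31.8632*n^2 + 9.5813*n - 0.604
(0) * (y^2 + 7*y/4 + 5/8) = 0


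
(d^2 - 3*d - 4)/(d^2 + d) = (d - 4)/d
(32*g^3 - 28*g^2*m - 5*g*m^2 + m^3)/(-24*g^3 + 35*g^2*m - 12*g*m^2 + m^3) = (-4*g - m)/(3*g - m)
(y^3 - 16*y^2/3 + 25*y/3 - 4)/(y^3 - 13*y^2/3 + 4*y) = (y - 1)/y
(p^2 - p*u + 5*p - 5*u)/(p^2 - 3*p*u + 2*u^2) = (p + 5)/(p - 2*u)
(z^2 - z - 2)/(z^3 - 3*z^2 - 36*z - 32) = (z - 2)/(z^2 - 4*z - 32)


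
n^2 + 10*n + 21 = (n + 3)*(n + 7)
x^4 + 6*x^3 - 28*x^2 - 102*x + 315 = (x - 3)^2*(x + 5)*(x + 7)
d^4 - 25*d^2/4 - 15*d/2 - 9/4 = (d - 3)*(d + 1/2)*(d + 1)*(d + 3/2)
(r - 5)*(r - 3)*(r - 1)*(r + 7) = r^4 - 2*r^3 - 40*r^2 + 146*r - 105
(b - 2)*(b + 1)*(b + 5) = b^3 + 4*b^2 - 7*b - 10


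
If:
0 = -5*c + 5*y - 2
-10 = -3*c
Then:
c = 10/3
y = 56/15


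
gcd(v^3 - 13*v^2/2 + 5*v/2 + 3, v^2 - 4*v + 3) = v - 1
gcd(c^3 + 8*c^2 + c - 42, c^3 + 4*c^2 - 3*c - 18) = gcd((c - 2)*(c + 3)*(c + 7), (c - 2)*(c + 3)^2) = c^2 + c - 6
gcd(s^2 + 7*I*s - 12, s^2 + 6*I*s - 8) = s + 4*I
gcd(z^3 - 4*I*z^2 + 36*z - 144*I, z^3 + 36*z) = z^2 + 36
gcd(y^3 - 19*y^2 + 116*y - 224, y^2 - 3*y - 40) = y - 8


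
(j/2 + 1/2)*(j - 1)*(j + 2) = j^3/2 + j^2 - j/2 - 1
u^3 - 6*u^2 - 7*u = u*(u - 7)*(u + 1)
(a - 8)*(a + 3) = a^2 - 5*a - 24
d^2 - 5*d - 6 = (d - 6)*(d + 1)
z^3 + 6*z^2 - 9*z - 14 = (z - 2)*(z + 1)*(z + 7)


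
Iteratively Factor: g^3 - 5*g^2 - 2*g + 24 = (g - 4)*(g^2 - g - 6) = (g - 4)*(g - 3)*(g + 2)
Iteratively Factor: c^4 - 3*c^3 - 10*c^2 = (c)*(c^3 - 3*c^2 - 10*c) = c^2*(c^2 - 3*c - 10) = c^2*(c - 5)*(c + 2)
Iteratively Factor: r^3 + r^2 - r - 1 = (r + 1)*(r^2 - 1) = (r + 1)^2*(r - 1)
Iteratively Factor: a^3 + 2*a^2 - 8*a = (a)*(a^2 + 2*a - 8) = a*(a - 2)*(a + 4)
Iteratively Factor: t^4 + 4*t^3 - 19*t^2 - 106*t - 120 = (t + 4)*(t^3 - 19*t - 30) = (t + 3)*(t + 4)*(t^2 - 3*t - 10) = (t + 2)*(t + 3)*(t + 4)*(t - 5)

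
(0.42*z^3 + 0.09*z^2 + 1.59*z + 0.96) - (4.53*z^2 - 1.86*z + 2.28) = 0.42*z^3 - 4.44*z^2 + 3.45*z - 1.32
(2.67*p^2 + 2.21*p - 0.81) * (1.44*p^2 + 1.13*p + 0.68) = 3.8448*p^4 + 6.1995*p^3 + 3.1465*p^2 + 0.5875*p - 0.5508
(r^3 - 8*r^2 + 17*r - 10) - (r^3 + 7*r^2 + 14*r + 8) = -15*r^2 + 3*r - 18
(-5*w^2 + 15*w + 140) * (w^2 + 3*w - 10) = -5*w^4 + 235*w^2 + 270*w - 1400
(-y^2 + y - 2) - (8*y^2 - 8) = -9*y^2 + y + 6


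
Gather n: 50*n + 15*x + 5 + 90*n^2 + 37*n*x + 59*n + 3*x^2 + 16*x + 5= 90*n^2 + n*(37*x + 109) + 3*x^2 + 31*x + 10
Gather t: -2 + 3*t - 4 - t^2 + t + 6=-t^2 + 4*t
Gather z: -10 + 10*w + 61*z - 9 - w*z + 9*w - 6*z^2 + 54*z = 19*w - 6*z^2 + z*(115 - w) - 19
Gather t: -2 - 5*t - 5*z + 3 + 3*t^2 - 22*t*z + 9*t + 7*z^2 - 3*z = 3*t^2 + t*(4 - 22*z) + 7*z^2 - 8*z + 1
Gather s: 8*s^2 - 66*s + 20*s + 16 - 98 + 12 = 8*s^2 - 46*s - 70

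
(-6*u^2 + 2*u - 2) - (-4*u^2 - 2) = -2*u^2 + 2*u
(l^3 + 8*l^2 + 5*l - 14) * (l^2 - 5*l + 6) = l^5 + 3*l^4 - 29*l^3 + 9*l^2 + 100*l - 84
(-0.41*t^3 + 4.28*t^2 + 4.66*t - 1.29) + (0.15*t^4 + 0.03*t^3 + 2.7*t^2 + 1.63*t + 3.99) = 0.15*t^4 - 0.38*t^3 + 6.98*t^2 + 6.29*t + 2.7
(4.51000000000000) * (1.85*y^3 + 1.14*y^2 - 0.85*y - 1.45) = 8.3435*y^3 + 5.1414*y^2 - 3.8335*y - 6.5395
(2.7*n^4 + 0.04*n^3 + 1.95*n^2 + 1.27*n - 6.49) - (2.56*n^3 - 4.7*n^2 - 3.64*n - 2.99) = 2.7*n^4 - 2.52*n^3 + 6.65*n^2 + 4.91*n - 3.5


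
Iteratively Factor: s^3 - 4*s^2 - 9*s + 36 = (s + 3)*(s^2 - 7*s + 12) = (s - 4)*(s + 3)*(s - 3)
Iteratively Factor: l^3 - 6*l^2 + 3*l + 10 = (l - 5)*(l^2 - l - 2) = (l - 5)*(l + 1)*(l - 2)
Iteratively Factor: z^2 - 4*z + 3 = (z - 3)*(z - 1)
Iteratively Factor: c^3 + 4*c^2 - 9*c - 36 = (c - 3)*(c^2 + 7*c + 12) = (c - 3)*(c + 3)*(c + 4)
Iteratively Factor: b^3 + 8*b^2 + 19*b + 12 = (b + 3)*(b^2 + 5*b + 4) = (b + 1)*(b + 3)*(b + 4)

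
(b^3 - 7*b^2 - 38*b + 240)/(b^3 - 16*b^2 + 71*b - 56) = (b^2 + b - 30)/(b^2 - 8*b + 7)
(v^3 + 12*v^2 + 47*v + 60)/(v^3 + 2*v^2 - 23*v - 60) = (v + 5)/(v - 5)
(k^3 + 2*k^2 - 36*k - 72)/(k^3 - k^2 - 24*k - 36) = (k + 6)/(k + 3)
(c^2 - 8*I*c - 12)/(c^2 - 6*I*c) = (c - 2*I)/c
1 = 1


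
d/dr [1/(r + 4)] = -1/(r + 4)^2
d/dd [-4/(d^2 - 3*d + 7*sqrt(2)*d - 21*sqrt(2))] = 4*(2*d - 3 + 7*sqrt(2))/(d^2 - 3*d + 7*sqrt(2)*d - 21*sqrt(2))^2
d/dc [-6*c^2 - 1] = -12*c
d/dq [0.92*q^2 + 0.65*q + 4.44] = 1.84*q + 0.65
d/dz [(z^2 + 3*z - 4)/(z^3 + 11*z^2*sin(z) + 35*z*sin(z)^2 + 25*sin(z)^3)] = ((z + sin(z))*(z + 5*sin(z))^2*(2*z + 3) + (-z^2 - 3*z + 4)*(11*z^2*cos(z) + 3*z^2 + 22*z*sin(z) + 35*z*sin(2*z) + 75*sin(z)^2*cos(z) + 35*sin(z)^2))/((z + sin(z))^2*(z + 5*sin(z))^4)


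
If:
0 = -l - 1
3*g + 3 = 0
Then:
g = -1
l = -1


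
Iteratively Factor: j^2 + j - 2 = (j - 1)*(j + 2)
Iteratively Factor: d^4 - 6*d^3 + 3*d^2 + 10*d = (d)*(d^3 - 6*d^2 + 3*d + 10) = d*(d - 5)*(d^2 - d - 2) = d*(d - 5)*(d + 1)*(d - 2)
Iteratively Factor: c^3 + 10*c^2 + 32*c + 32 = (c + 4)*(c^2 + 6*c + 8) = (c + 2)*(c + 4)*(c + 4)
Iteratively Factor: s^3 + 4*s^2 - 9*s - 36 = (s + 3)*(s^2 + s - 12) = (s + 3)*(s + 4)*(s - 3)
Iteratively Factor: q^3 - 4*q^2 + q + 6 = (q - 3)*(q^2 - q - 2) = (q - 3)*(q - 2)*(q + 1)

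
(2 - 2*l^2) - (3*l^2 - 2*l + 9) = -5*l^2 + 2*l - 7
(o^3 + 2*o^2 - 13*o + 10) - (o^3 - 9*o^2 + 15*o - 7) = 11*o^2 - 28*o + 17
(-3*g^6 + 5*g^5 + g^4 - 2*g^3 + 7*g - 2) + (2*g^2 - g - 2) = -3*g^6 + 5*g^5 + g^4 - 2*g^3 + 2*g^2 + 6*g - 4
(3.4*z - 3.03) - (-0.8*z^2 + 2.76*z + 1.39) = 0.8*z^2 + 0.64*z - 4.42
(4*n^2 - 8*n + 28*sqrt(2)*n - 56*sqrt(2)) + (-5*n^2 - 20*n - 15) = -n^2 - 28*n + 28*sqrt(2)*n - 56*sqrt(2) - 15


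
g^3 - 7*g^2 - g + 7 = (g - 7)*(g - 1)*(g + 1)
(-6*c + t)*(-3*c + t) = 18*c^2 - 9*c*t + t^2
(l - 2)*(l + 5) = l^2 + 3*l - 10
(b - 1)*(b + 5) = b^2 + 4*b - 5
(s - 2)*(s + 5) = s^2 + 3*s - 10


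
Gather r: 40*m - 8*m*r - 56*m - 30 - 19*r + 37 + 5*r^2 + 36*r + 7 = -16*m + 5*r^2 + r*(17 - 8*m) + 14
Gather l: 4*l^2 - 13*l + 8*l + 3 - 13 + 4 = 4*l^2 - 5*l - 6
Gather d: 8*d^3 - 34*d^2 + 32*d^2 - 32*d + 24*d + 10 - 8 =8*d^3 - 2*d^2 - 8*d + 2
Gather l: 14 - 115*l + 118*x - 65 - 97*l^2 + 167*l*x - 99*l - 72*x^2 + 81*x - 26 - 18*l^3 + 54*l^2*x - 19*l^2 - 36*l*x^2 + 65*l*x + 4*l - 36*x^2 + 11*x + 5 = -18*l^3 + l^2*(54*x - 116) + l*(-36*x^2 + 232*x - 210) - 108*x^2 + 210*x - 72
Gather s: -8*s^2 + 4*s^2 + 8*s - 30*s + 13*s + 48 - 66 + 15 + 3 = -4*s^2 - 9*s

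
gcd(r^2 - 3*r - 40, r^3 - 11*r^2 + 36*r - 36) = 1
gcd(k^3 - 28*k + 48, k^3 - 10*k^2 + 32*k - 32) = k^2 - 6*k + 8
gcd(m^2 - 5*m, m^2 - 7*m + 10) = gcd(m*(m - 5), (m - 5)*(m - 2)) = m - 5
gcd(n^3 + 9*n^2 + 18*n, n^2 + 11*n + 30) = n + 6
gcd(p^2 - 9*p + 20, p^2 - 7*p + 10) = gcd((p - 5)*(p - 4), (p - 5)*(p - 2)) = p - 5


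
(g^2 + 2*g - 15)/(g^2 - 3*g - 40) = (g - 3)/(g - 8)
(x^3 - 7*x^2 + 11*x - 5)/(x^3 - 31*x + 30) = (x - 1)/(x + 6)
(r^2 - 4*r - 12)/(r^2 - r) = (r^2 - 4*r - 12)/(r*(r - 1))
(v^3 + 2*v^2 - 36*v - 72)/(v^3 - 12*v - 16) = (v^2 - 36)/(v^2 - 2*v - 8)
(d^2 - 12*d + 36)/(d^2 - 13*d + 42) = (d - 6)/(d - 7)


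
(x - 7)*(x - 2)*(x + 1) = x^3 - 8*x^2 + 5*x + 14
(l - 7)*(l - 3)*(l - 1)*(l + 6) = l^4 - 5*l^3 - 35*l^2 + 165*l - 126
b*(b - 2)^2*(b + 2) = b^4 - 2*b^3 - 4*b^2 + 8*b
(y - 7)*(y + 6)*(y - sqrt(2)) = y^3 - sqrt(2)*y^2 - y^2 - 42*y + sqrt(2)*y + 42*sqrt(2)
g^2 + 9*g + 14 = (g + 2)*(g + 7)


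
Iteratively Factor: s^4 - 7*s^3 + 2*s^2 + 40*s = (s - 4)*(s^3 - 3*s^2 - 10*s) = s*(s - 4)*(s^2 - 3*s - 10) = s*(s - 5)*(s - 4)*(s + 2)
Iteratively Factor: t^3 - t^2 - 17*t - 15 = (t - 5)*(t^2 + 4*t + 3) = (t - 5)*(t + 1)*(t + 3)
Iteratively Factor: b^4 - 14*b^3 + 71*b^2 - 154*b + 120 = (b - 4)*(b^3 - 10*b^2 + 31*b - 30) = (b - 5)*(b - 4)*(b^2 - 5*b + 6) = (b - 5)*(b - 4)*(b - 3)*(b - 2)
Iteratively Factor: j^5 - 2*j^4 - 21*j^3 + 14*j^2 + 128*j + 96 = (j - 4)*(j^4 + 2*j^3 - 13*j^2 - 38*j - 24) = (j - 4)*(j + 3)*(j^3 - j^2 - 10*j - 8) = (j - 4)^2*(j + 3)*(j^2 + 3*j + 2) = (j - 4)^2*(j + 1)*(j + 3)*(j + 2)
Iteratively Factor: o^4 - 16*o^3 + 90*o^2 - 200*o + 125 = (o - 5)*(o^3 - 11*o^2 + 35*o - 25) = (o - 5)^2*(o^2 - 6*o + 5) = (o - 5)^3*(o - 1)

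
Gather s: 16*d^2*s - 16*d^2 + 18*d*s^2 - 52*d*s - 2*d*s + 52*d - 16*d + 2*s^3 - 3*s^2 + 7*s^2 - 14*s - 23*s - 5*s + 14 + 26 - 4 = -16*d^2 + 36*d + 2*s^3 + s^2*(18*d + 4) + s*(16*d^2 - 54*d - 42) + 36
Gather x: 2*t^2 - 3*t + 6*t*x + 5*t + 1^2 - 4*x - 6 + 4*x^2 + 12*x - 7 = 2*t^2 + 2*t + 4*x^2 + x*(6*t + 8) - 12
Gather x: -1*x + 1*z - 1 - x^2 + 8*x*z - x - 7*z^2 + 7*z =-x^2 + x*(8*z - 2) - 7*z^2 + 8*z - 1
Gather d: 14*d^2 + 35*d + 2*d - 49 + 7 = 14*d^2 + 37*d - 42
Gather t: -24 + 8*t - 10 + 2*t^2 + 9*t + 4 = 2*t^2 + 17*t - 30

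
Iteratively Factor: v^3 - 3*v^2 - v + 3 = (v + 1)*(v^2 - 4*v + 3) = (v - 1)*(v + 1)*(v - 3)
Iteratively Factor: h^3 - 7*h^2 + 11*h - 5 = (h - 5)*(h^2 - 2*h + 1) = (h - 5)*(h - 1)*(h - 1)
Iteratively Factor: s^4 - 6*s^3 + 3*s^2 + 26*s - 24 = (s - 1)*(s^3 - 5*s^2 - 2*s + 24) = (s - 3)*(s - 1)*(s^2 - 2*s - 8) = (s - 4)*(s - 3)*(s - 1)*(s + 2)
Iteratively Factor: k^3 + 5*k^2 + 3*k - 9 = (k + 3)*(k^2 + 2*k - 3) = (k + 3)^2*(k - 1)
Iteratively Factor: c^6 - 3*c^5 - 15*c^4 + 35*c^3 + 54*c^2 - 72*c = (c + 3)*(c^5 - 6*c^4 + 3*c^3 + 26*c^2 - 24*c) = (c + 2)*(c + 3)*(c^4 - 8*c^3 + 19*c^2 - 12*c) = (c - 3)*(c + 2)*(c + 3)*(c^3 - 5*c^2 + 4*c) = c*(c - 3)*(c + 2)*(c + 3)*(c^2 - 5*c + 4) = c*(c - 4)*(c - 3)*(c + 2)*(c + 3)*(c - 1)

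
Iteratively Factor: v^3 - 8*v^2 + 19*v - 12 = (v - 1)*(v^2 - 7*v + 12) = (v - 4)*(v - 1)*(v - 3)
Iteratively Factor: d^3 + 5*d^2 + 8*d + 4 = (d + 2)*(d^2 + 3*d + 2) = (d + 2)^2*(d + 1)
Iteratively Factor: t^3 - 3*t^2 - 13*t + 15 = (t - 1)*(t^2 - 2*t - 15) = (t - 1)*(t + 3)*(t - 5)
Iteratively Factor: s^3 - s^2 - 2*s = (s)*(s^2 - s - 2) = s*(s - 2)*(s + 1)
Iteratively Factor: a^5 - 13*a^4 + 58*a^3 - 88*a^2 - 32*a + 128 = (a - 4)*(a^4 - 9*a^3 + 22*a^2 - 32) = (a - 4)*(a - 2)*(a^3 - 7*a^2 + 8*a + 16) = (a - 4)^2*(a - 2)*(a^2 - 3*a - 4) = (a - 4)^3*(a - 2)*(a + 1)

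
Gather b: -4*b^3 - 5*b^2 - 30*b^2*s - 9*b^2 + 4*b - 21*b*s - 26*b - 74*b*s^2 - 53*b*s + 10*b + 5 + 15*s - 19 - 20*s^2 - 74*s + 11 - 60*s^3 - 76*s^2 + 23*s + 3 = -4*b^3 + b^2*(-30*s - 14) + b*(-74*s^2 - 74*s - 12) - 60*s^3 - 96*s^2 - 36*s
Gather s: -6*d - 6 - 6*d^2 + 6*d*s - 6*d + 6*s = -6*d^2 - 12*d + s*(6*d + 6) - 6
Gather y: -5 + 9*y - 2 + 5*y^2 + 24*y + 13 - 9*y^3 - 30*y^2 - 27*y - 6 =-9*y^3 - 25*y^2 + 6*y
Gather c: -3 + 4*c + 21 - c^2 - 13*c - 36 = -c^2 - 9*c - 18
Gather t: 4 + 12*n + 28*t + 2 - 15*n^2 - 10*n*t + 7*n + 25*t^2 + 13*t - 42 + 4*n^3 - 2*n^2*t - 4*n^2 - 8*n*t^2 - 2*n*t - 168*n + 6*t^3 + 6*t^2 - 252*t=4*n^3 - 19*n^2 - 149*n + 6*t^3 + t^2*(31 - 8*n) + t*(-2*n^2 - 12*n - 211) - 36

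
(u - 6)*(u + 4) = u^2 - 2*u - 24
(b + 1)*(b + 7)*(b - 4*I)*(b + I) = b^4 + 8*b^3 - 3*I*b^3 + 11*b^2 - 24*I*b^2 + 32*b - 21*I*b + 28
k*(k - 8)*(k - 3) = k^3 - 11*k^2 + 24*k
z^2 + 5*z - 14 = (z - 2)*(z + 7)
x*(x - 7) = x^2 - 7*x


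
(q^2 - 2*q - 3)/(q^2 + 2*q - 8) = (q^2 - 2*q - 3)/(q^2 + 2*q - 8)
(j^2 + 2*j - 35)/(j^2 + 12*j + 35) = (j - 5)/(j + 5)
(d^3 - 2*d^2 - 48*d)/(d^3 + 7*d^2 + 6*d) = (d - 8)/(d + 1)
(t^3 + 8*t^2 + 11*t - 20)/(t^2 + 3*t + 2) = (t^3 + 8*t^2 + 11*t - 20)/(t^2 + 3*t + 2)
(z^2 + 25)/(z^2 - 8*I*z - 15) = (z + 5*I)/(z - 3*I)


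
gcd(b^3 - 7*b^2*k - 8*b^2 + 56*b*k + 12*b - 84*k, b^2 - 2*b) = b - 2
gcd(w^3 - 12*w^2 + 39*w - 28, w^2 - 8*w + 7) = w^2 - 8*w + 7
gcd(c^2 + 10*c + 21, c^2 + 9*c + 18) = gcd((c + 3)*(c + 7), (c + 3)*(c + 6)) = c + 3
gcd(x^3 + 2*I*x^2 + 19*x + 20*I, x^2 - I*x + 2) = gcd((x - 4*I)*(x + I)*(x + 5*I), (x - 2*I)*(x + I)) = x + I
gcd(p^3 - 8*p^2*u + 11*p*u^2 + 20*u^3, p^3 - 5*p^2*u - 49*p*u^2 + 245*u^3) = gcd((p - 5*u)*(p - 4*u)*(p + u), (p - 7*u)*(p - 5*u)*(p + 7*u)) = p - 5*u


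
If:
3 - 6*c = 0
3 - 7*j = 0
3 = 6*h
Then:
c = 1/2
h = 1/2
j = 3/7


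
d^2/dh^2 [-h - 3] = 0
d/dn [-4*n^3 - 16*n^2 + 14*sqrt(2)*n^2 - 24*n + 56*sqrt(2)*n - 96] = -12*n^2 - 32*n + 28*sqrt(2)*n - 24 + 56*sqrt(2)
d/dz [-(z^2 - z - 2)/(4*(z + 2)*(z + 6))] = (-9*z^2 - 28*z - 4)/(4*(z^4 + 16*z^3 + 88*z^2 + 192*z + 144))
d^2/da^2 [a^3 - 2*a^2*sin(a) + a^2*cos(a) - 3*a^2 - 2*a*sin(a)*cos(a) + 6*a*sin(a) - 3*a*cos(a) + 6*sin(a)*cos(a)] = 2*a^2*sin(a) - a^2*cos(a) - 10*a*sin(a) + 4*a*sin(2*a) - 5*a*cos(a) + 6*a + 2*sin(a) - 12*sin(2*a) + 14*cos(a) - 4*cos(2*a) - 6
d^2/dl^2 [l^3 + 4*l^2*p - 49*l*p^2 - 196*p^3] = 6*l + 8*p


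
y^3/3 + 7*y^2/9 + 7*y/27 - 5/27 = (y/3 + 1/3)*(y - 1/3)*(y + 5/3)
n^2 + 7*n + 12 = (n + 3)*(n + 4)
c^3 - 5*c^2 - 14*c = c*(c - 7)*(c + 2)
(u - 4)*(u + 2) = u^2 - 2*u - 8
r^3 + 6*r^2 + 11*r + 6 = (r + 1)*(r + 2)*(r + 3)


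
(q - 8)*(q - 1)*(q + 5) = q^3 - 4*q^2 - 37*q + 40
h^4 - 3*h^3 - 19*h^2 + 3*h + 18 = (h - 6)*(h - 1)*(h + 1)*(h + 3)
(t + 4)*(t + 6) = t^2 + 10*t + 24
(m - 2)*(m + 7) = m^2 + 5*m - 14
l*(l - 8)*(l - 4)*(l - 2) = l^4 - 14*l^3 + 56*l^2 - 64*l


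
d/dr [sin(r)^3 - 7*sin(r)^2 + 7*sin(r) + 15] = (3*sin(r)^2 - 14*sin(r) + 7)*cos(r)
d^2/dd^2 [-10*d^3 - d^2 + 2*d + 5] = -60*d - 2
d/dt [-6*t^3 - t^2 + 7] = 2*t*(-9*t - 1)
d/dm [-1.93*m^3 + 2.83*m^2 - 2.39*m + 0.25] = -5.79*m^2 + 5.66*m - 2.39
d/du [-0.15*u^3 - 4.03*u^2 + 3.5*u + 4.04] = -0.45*u^2 - 8.06*u + 3.5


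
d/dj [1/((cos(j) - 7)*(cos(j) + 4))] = (2*cos(j) - 3)*sin(j)/((cos(j) - 7)^2*(cos(j) + 4)^2)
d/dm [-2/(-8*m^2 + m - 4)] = 2*(1 - 16*m)/(8*m^2 - m + 4)^2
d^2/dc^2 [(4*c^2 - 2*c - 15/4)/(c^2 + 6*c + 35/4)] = 8*(-416*c^3 - 1860*c^2 - 240*c + 4945)/(64*c^6 + 1152*c^5 + 8592*c^4 + 33984*c^3 + 75180*c^2 + 88200*c + 42875)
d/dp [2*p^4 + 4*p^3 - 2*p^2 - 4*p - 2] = 8*p^3 + 12*p^2 - 4*p - 4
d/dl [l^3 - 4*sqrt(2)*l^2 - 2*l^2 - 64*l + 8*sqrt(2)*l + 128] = 3*l^2 - 8*sqrt(2)*l - 4*l - 64 + 8*sqrt(2)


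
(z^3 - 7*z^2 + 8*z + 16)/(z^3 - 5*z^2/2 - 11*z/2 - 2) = 2*(z - 4)/(2*z + 1)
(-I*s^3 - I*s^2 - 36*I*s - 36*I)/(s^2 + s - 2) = I*(-s^3 - s^2 - 36*s - 36)/(s^2 + s - 2)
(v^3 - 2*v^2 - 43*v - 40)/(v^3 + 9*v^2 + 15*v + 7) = (v^2 - 3*v - 40)/(v^2 + 8*v + 7)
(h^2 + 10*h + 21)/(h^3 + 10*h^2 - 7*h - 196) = (h + 3)/(h^2 + 3*h - 28)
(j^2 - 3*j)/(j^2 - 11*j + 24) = j/(j - 8)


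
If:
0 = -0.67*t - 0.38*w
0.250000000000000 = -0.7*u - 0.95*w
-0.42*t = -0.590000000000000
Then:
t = 1.40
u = 3.00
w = -2.48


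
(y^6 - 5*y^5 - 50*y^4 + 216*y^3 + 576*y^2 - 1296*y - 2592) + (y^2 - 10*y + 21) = y^6 - 5*y^5 - 50*y^4 + 216*y^3 + 577*y^2 - 1306*y - 2571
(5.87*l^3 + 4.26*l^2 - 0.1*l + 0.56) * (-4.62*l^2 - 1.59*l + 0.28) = -27.1194*l^5 - 29.0145*l^4 - 4.6678*l^3 - 1.2354*l^2 - 0.9184*l + 0.1568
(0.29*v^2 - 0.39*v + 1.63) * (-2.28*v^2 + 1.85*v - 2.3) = -0.6612*v^4 + 1.4257*v^3 - 5.1049*v^2 + 3.9125*v - 3.749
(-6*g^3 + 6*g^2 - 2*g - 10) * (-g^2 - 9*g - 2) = 6*g^5 + 48*g^4 - 40*g^3 + 16*g^2 + 94*g + 20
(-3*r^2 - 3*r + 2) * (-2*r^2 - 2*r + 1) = 6*r^4 + 12*r^3 - r^2 - 7*r + 2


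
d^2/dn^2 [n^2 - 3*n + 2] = 2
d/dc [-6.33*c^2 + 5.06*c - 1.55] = 5.06 - 12.66*c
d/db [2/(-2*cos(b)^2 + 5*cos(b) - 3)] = 2*(5 - 4*cos(b))*sin(b)/(-5*cos(b) + cos(2*b) + 4)^2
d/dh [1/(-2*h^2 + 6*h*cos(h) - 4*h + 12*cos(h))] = (3*h*sin(h) + 2*h + 6*sin(h) - 3*cos(h) + 2)/(2*(h + 2)^2*(h - 3*cos(h))^2)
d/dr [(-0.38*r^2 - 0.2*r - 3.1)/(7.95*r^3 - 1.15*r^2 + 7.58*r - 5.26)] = (3.021*r^4 + 3.18*r^3 + 70.8246*r^2 - 3.1324*r + 24.55)/(63.2025*r^6 - 18.285*r^5 + 121.8445*r^4 - 101.068*r^3 + 69.5544*r^2 - 79.7416*r + 27.6676)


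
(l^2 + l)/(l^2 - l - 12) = l*(l + 1)/(l^2 - l - 12)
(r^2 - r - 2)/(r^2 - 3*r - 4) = (r - 2)/(r - 4)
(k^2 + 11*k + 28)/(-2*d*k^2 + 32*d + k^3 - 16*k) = (-k - 7)/(2*d*k - 8*d - k^2 + 4*k)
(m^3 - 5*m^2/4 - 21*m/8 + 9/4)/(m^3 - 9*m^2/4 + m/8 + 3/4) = (2*m + 3)/(2*m + 1)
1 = 1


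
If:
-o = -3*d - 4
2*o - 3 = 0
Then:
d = -5/6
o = 3/2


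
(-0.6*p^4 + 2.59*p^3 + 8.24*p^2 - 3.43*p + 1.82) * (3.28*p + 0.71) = -1.968*p^5 + 8.0692*p^4 + 28.8661*p^3 - 5.4*p^2 + 3.5343*p + 1.2922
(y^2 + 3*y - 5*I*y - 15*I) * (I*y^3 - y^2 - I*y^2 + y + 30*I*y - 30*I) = I*y^5 + 4*y^4 + 2*I*y^4 + 8*y^3 + 32*I*y^3 + 138*y^2 + 70*I*y^2 + 300*y - 105*I*y - 450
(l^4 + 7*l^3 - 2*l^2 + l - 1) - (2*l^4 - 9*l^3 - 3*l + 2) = -l^4 + 16*l^3 - 2*l^2 + 4*l - 3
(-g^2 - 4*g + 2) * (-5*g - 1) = 5*g^3 + 21*g^2 - 6*g - 2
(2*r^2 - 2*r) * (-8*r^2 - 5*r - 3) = -16*r^4 + 6*r^3 + 4*r^2 + 6*r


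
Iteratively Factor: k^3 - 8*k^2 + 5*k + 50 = (k + 2)*(k^2 - 10*k + 25) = (k - 5)*(k + 2)*(k - 5)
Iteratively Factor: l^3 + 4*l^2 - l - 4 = (l - 1)*(l^2 + 5*l + 4) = (l - 1)*(l + 1)*(l + 4)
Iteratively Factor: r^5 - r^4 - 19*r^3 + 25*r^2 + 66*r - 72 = (r - 1)*(r^4 - 19*r^2 + 6*r + 72) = (r - 3)*(r - 1)*(r^3 + 3*r^2 - 10*r - 24) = (r - 3)^2*(r - 1)*(r^2 + 6*r + 8) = (r - 3)^2*(r - 1)*(r + 2)*(r + 4)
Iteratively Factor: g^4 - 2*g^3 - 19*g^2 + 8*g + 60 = (g - 2)*(g^3 - 19*g - 30) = (g - 2)*(g + 3)*(g^2 - 3*g - 10) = (g - 5)*(g - 2)*(g + 3)*(g + 2)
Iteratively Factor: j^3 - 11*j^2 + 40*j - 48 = (j - 3)*(j^2 - 8*j + 16) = (j - 4)*(j - 3)*(j - 4)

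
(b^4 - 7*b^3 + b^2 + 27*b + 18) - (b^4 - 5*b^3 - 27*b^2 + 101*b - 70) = -2*b^3 + 28*b^2 - 74*b + 88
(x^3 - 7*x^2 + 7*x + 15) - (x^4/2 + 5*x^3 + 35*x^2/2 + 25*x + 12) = -x^4/2 - 4*x^3 - 49*x^2/2 - 18*x + 3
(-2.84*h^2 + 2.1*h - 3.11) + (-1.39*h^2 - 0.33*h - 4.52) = -4.23*h^2 + 1.77*h - 7.63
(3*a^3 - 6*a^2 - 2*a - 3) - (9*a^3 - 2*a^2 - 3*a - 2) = -6*a^3 - 4*a^2 + a - 1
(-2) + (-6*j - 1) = -6*j - 3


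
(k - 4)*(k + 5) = k^2 + k - 20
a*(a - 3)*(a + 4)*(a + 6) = a^4 + 7*a^3 - 6*a^2 - 72*a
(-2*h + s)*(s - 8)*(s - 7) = -2*h*s^2 + 30*h*s - 112*h + s^3 - 15*s^2 + 56*s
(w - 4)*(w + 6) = w^2 + 2*w - 24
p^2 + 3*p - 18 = (p - 3)*(p + 6)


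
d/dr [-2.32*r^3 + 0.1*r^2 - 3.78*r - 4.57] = -6.96*r^2 + 0.2*r - 3.78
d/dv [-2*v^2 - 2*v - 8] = -4*v - 2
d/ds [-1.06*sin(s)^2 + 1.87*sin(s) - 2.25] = (1.87 - 2.12*sin(s))*cos(s)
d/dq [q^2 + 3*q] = 2*q + 3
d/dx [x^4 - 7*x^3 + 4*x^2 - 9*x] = 4*x^3 - 21*x^2 + 8*x - 9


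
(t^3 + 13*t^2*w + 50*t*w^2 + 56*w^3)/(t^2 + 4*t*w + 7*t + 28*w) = (t^2 + 9*t*w + 14*w^2)/(t + 7)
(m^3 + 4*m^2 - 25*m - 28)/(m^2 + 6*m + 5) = (m^2 + 3*m - 28)/(m + 5)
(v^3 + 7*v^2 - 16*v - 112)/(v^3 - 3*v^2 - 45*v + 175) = (v^2 - 16)/(v^2 - 10*v + 25)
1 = 1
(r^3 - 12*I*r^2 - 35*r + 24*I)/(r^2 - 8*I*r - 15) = (r^2 - 9*I*r - 8)/(r - 5*I)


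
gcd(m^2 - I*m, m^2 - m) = m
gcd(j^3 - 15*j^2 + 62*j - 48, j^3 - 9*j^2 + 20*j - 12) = j^2 - 7*j + 6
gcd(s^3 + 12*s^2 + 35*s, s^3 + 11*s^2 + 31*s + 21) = s + 7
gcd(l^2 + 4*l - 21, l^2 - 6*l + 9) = l - 3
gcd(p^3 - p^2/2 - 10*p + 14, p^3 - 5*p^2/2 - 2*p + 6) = p^2 - 4*p + 4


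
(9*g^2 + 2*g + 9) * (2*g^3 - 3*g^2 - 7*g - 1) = 18*g^5 - 23*g^4 - 51*g^3 - 50*g^2 - 65*g - 9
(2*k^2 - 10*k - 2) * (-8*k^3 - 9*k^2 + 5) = -16*k^5 + 62*k^4 + 106*k^3 + 28*k^2 - 50*k - 10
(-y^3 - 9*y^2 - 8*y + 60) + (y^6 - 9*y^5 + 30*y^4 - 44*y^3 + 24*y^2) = y^6 - 9*y^5 + 30*y^4 - 45*y^3 + 15*y^2 - 8*y + 60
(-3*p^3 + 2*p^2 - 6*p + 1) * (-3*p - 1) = 9*p^4 - 3*p^3 + 16*p^2 + 3*p - 1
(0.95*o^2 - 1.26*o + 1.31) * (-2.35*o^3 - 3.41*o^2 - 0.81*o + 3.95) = -2.2325*o^5 - 0.2785*o^4 + 0.4486*o^3 + 0.306*o^2 - 6.0381*o + 5.1745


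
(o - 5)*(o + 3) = o^2 - 2*o - 15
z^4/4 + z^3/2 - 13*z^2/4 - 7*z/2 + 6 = (z/4 + 1)*(z - 3)*(z - 1)*(z + 2)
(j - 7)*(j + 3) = j^2 - 4*j - 21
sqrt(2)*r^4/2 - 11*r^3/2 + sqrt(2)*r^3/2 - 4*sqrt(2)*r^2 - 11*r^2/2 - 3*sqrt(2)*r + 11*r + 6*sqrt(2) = (r - 1)*(r - 6*sqrt(2))*(r + sqrt(2)/2)*(sqrt(2)*r/2 + sqrt(2))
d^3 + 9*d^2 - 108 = (d - 3)*(d + 6)^2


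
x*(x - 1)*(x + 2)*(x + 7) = x^4 + 8*x^3 + 5*x^2 - 14*x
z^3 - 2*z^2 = z^2*(z - 2)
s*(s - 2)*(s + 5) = s^3 + 3*s^2 - 10*s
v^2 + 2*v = v*(v + 2)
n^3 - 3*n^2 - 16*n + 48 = (n - 4)*(n - 3)*(n + 4)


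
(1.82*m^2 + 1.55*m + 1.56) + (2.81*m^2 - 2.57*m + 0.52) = 4.63*m^2 - 1.02*m + 2.08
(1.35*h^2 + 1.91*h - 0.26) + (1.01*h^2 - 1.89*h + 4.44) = 2.36*h^2 + 0.02*h + 4.18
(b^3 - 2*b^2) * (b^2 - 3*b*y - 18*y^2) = b^5 - 3*b^4*y - 2*b^4 - 18*b^3*y^2 + 6*b^3*y + 36*b^2*y^2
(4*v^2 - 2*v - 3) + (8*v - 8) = 4*v^2 + 6*v - 11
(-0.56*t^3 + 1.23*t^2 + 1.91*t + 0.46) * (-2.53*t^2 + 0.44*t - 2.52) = 1.4168*t^5 - 3.3583*t^4 - 2.8799*t^3 - 3.423*t^2 - 4.6108*t - 1.1592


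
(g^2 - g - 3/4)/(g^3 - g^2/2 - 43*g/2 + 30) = (g + 1/2)/(g^2 + g - 20)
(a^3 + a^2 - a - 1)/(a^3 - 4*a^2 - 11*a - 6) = (a - 1)/(a - 6)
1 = 1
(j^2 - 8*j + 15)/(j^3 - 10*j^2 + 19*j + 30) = (j - 3)/(j^2 - 5*j - 6)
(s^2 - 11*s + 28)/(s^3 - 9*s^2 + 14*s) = (s - 4)/(s*(s - 2))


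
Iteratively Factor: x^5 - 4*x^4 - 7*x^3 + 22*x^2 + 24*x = (x)*(x^4 - 4*x^3 - 7*x^2 + 22*x + 24) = x*(x + 1)*(x^3 - 5*x^2 - 2*x + 24) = x*(x - 3)*(x + 1)*(x^2 - 2*x - 8) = x*(x - 4)*(x - 3)*(x + 1)*(x + 2)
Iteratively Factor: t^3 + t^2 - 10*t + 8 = (t - 1)*(t^2 + 2*t - 8) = (t - 2)*(t - 1)*(t + 4)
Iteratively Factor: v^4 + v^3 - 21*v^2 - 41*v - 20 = (v + 1)*(v^3 - 21*v - 20) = (v - 5)*(v + 1)*(v^2 + 5*v + 4) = (v - 5)*(v + 1)^2*(v + 4)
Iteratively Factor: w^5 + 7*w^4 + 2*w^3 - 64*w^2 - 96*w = (w + 4)*(w^4 + 3*w^3 - 10*w^2 - 24*w) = (w - 3)*(w + 4)*(w^3 + 6*w^2 + 8*w) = (w - 3)*(w + 2)*(w + 4)*(w^2 + 4*w) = (w - 3)*(w + 2)*(w + 4)^2*(w)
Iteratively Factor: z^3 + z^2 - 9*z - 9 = (z + 3)*(z^2 - 2*z - 3) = (z - 3)*(z + 3)*(z + 1)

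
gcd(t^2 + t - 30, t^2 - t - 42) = t + 6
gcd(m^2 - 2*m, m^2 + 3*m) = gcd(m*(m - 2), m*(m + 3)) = m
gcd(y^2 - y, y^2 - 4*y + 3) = y - 1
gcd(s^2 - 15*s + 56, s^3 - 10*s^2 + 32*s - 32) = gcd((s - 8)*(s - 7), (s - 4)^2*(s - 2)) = 1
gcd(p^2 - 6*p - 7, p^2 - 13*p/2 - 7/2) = p - 7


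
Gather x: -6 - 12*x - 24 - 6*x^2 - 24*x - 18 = -6*x^2 - 36*x - 48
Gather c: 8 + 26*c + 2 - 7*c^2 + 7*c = -7*c^2 + 33*c + 10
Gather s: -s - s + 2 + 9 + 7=18 - 2*s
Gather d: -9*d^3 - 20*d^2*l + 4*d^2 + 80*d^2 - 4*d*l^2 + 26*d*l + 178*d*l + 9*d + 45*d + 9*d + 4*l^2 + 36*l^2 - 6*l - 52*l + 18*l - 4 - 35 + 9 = -9*d^3 + d^2*(84 - 20*l) + d*(-4*l^2 + 204*l + 63) + 40*l^2 - 40*l - 30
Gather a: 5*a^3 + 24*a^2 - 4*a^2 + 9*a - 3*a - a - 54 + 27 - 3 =5*a^3 + 20*a^2 + 5*a - 30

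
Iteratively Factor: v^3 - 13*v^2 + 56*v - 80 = (v - 4)*(v^2 - 9*v + 20) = (v - 4)^2*(v - 5)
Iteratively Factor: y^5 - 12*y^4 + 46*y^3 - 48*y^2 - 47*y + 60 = (y - 4)*(y^4 - 8*y^3 + 14*y^2 + 8*y - 15) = (y - 5)*(y - 4)*(y^3 - 3*y^2 - y + 3) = (y - 5)*(y - 4)*(y - 3)*(y^2 - 1) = (y - 5)*(y - 4)*(y - 3)*(y - 1)*(y + 1)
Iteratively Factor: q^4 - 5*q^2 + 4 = (q + 2)*(q^3 - 2*q^2 - q + 2) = (q - 2)*(q + 2)*(q^2 - 1) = (q - 2)*(q + 1)*(q + 2)*(q - 1)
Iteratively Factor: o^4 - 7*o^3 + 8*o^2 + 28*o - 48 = (o - 2)*(o^3 - 5*o^2 - 2*o + 24) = (o - 2)*(o + 2)*(o^2 - 7*o + 12) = (o - 3)*(o - 2)*(o + 2)*(o - 4)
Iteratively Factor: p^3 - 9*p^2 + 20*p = (p - 4)*(p^2 - 5*p) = (p - 5)*(p - 4)*(p)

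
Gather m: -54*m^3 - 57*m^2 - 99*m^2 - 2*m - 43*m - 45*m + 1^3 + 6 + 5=-54*m^3 - 156*m^2 - 90*m + 12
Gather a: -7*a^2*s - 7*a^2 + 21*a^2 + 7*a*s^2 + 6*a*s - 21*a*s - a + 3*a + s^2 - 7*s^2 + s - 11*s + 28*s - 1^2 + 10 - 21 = a^2*(14 - 7*s) + a*(7*s^2 - 15*s + 2) - 6*s^2 + 18*s - 12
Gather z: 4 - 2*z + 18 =22 - 2*z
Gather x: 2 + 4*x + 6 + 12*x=16*x + 8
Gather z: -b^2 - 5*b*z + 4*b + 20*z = -b^2 + 4*b + z*(20 - 5*b)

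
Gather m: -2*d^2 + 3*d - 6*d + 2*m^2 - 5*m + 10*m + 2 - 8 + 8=-2*d^2 - 3*d + 2*m^2 + 5*m + 2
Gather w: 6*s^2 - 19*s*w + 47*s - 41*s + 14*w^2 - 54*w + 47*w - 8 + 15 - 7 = 6*s^2 + 6*s + 14*w^2 + w*(-19*s - 7)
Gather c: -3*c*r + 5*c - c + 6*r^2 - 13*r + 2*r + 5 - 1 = c*(4 - 3*r) + 6*r^2 - 11*r + 4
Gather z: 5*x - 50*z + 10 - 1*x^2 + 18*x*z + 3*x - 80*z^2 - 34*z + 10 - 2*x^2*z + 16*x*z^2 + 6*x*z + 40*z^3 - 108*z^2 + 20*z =-x^2 + 8*x + 40*z^3 + z^2*(16*x - 188) + z*(-2*x^2 + 24*x - 64) + 20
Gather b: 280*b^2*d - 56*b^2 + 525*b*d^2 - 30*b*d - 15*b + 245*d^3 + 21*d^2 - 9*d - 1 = b^2*(280*d - 56) + b*(525*d^2 - 30*d - 15) + 245*d^3 + 21*d^2 - 9*d - 1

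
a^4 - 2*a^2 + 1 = (a - 1)^2*(a + 1)^2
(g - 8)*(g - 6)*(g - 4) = g^3 - 18*g^2 + 104*g - 192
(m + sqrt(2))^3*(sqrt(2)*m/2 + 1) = sqrt(2)*m^4/2 + 4*m^3 + 6*sqrt(2)*m^2 + 8*m + 2*sqrt(2)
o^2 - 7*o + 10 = (o - 5)*(o - 2)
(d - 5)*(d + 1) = d^2 - 4*d - 5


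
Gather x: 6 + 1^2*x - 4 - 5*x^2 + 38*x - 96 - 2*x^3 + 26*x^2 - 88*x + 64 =-2*x^3 + 21*x^2 - 49*x - 30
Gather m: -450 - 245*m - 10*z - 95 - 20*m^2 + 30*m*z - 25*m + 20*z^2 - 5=-20*m^2 + m*(30*z - 270) + 20*z^2 - 10*z - 550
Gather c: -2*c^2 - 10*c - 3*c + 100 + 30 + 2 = -2*c^2 - 13*c + 132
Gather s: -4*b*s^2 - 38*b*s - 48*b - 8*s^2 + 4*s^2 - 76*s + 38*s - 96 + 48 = -48*b + s^2*(-4*b - 4) + s*(-38*b - 38) - 48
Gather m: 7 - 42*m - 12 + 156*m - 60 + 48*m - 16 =162*m - 81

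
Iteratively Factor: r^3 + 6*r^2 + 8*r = (r + 2)*(r^2 + 4*r) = r*(r + 2)*(r + 4)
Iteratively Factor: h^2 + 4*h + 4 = (h + 2)*(h + 2)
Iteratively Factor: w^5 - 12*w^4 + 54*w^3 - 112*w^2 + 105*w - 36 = (w - 3)*(w^4 - 9*w^3 + 27*w^2 - 31*w + 12) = (w - 4)*(w - 3)*(w^3 - 5*w^2 + 7*w - 3) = (w - 4)*(w - 3)*(w - 1)*(w^2 - 4*w + 3) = (w - 4)*(w - 3)^2*(w - 1)*(w - 1)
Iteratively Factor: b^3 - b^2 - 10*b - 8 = (b + 1)*(b^2 - 2*b - 8) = (b + 1)*(b + 2)*(b - 4)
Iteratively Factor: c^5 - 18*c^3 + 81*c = (c - 3)*(c^4 + 3*c^3 - 9*c^2 - 27*c) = (c - 3)*(c + 3)*(c^3 - 9*c) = (c - 3)^2*(c + 3)*(c^2 + 3*c) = c*(c - 3)^2*(c + 3)*(c + 3)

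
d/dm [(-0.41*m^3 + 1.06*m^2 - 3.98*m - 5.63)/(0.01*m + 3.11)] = (-0.0082*m^3 - 3.8147*m^2 + 6.5932*m - 12.3215)/(0.0001*m^2 + 0.0622*m + 9.6721)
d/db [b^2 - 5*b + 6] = 2*b - 5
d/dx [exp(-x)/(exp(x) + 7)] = (-2*exp(x) - 7)*exp(-x)/(exp(2*x) + 14*exp(x) + 49)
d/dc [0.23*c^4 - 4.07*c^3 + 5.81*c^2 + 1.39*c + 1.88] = 0.92*c^3 - 12.21*c^2 + 11.62*c + 1.39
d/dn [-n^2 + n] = 1 - 2*n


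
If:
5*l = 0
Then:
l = 0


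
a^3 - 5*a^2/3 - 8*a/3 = a*(a - 8/3)*(a + 1)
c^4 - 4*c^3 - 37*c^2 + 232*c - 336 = (c - 4)^2*(c - 3)*(c + 7)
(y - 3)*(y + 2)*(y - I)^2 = y^4 - y^3 - 2*I*y^3 - 7*y^2 + 2*I*y^2 + y + 12*I*y + 6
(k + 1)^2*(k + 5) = k^3 + 7*k^2 + 11*k + 5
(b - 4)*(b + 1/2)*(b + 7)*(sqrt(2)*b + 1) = sqrt(2)*b^4 + b^3 + 7*sqrt(2)*b^3/2 - 53*sqrt(2)*b^2/2 + 7*b^2/2 - 53*b/2 - 14*sqrt(2)*b - 14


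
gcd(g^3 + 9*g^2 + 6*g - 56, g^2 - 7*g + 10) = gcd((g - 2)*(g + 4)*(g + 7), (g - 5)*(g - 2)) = g - 2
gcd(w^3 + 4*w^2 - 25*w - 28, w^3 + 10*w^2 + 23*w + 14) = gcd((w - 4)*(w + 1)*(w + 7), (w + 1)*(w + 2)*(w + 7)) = w^2 + 8*w + 7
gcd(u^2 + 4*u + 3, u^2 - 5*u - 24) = u + 3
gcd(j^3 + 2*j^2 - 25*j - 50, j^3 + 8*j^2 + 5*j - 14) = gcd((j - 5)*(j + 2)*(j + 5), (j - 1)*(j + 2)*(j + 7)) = j + 2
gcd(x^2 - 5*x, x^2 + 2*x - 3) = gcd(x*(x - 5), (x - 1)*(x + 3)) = 1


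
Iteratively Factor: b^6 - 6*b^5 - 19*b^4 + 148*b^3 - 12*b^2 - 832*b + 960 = (b + 4)*(b^5 - 10*b^4 + 21*b^3 + 64*b^2 - 268*b + 240) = (b - 5)*(b + 4)*(b^4 - 5*b^3 - 4*b^2 + 44*b - 48) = (b - 5)*(b - 2)*(b + 4)*(b^3 - 3*b^2 - 10*b + 24) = (b - 5)*(b - 4)*(b - 2)*(b + 4)*(b^2 + b - 6) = (b - 5)*(b - 4)*(b - 2)*(b + 3)*(b + 4)*(b - 2)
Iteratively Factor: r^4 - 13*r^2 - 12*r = (r - 4)*(r^3 + 4*r^2 + 3*r) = (r - 4)*(r + 1)*(r^2 + 3*r) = r*(r - 4)*(r + 1)*(r + 3)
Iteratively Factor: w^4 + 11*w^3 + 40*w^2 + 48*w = (w + 3)*(w^3 + 8*w^2 + 16*w) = (w + 3)*(w + 4)*(w^2 + 4*w) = w*(w + 3)*(w + 4)*(w + 4)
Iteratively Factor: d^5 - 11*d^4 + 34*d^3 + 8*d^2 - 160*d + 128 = (d + 2)*(d^4 - 13*d^3 + 60*d^2 - 112*d + 64) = (d - 4)*(d + 2)*(d^3 - 9*d^2 + 24*d - 16) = (d - 4)^2*(d + 2)*(d^2 - 5*d + 4) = (d - 4)^2*(d - 1)*(d + 2)*(d - 4)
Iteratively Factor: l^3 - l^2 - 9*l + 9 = (l + 3)*(l^2 - 4*l + 3) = (l - 3)*(l + 3)*(l - 1)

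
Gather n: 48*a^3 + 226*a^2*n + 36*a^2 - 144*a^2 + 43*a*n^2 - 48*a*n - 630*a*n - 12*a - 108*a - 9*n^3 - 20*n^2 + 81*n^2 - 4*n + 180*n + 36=48*a^3 - 108*a^2 - 120*a - 9*n^3 + n^2*(43*a + 61) + n*(226*a^2 - 678*a + 176) + 36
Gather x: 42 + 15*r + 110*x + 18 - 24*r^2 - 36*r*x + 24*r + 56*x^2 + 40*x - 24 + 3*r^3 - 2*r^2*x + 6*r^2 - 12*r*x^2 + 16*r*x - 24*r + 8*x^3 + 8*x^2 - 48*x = 3*r^3 - 18*r^2 + 15*r + 8*x^3 + x^2*(64 - 12*r) + x*(-2*r^2 - 20*r + 102) + 36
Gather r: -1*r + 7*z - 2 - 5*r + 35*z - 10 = -6*r + 42*z - 12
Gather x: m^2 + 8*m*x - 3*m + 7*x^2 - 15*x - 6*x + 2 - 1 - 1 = m^2 - 3*m + 7*x^2 + x*(8*m - 21)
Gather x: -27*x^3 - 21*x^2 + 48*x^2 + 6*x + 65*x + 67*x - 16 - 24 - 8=-27*x^3 + 27*x^2 + 138*x - 48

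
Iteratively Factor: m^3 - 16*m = (m + 4)*(m^2 - 4*m) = m*(m + 4)*(m - 4)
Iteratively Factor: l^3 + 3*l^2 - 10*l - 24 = (l + 4)*(l^2 - l - 6) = (l + 2)*(l + 4)*(l - 3)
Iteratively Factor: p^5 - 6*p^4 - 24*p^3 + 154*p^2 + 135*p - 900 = (p - 5)*(p^4 - p^3 - 29*p^2 + 9*p + 180) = (p - 5)^2*(p^3 + 4*p^2 - 9*p - 36) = (p - 5)^2*(p - 3)*(p^2 + 7*p + 12) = (p - 5)^2*(p - 3)*(p + 4)*(p + 3)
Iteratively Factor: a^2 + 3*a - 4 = (a + 4)*(a - 1)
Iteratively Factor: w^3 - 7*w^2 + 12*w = (w)*(w^2 - 7*w + 12) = w*(w - 4)*(w - 3)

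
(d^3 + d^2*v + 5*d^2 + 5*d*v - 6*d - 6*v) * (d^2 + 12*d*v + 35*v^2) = d^5 + 13*d^4*v + 5*d^4 + 47*d^3*v^2 + 65*d^3*v - 6*d^3 + 35*d^2*v^3 + 235*d^2*v^2 - 78*d^2*v + 175*d*v^3 - 282*d*v^2 - 210*v^3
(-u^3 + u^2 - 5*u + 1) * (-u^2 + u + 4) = u^5 - 2*u^4 + 2*u^3 - 2*u^2 - 19*u + 4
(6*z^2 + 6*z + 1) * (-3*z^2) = -18*z^4 - 18*z^3 - 3*z^2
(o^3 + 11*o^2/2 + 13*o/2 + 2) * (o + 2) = o^4 + 15*o^3/2 + 35*o^2/2 + 15*o + 4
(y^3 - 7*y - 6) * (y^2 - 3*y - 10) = y^5 - 3*y^4 - 17*y^3 + 15*y^2 + 88*y + 60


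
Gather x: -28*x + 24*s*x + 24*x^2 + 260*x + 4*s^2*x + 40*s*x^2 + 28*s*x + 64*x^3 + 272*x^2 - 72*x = 64*x^3 + x^2*(40*s + 296) + x*(4*s^2 + 52*s + 160)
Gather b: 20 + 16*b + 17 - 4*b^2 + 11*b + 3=-4*b^2 + 27*b + 40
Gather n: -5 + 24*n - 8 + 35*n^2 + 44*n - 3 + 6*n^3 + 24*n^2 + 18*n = 6*n^3 + 59*n^2 + 86*n - 16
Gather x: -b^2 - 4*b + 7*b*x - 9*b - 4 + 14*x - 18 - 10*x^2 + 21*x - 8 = -b^2 - 13*b - 10*x^2 + x*(7*b + 35) - 30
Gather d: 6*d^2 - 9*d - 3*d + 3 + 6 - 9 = 6*d^2 - 12*d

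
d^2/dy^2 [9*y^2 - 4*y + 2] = 18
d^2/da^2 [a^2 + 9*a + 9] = 2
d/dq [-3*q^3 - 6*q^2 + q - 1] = -9*q^2 - 12*q + 1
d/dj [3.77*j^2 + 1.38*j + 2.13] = 7.54*j + 1.38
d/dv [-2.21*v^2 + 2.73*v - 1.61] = 2.73 - 4.42*v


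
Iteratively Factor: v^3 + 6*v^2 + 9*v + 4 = (v + 4)*(v^2 + 2*v + 1) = (v + 1)*(v + 4)*(v + 1)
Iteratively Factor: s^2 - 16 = (s - 4)*(s + 4)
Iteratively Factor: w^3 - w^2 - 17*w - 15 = (w + 1)*(w^2 - 2*w - 15) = (w - 5)*(w + 1)*(w + 3)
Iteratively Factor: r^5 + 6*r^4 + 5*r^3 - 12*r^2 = (r - 1)*(r^4 + 7*r^3 + 12*r^2) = (r - 1)*(r + 4)*(r^3 + 3*r^2) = (r - 1)*(r + 3)*(r + 4)*(r^2) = r*(r - 1)*(r + 3)*(r + 4)*(r)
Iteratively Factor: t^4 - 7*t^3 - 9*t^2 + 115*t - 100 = (t + 4)*(t^3 - 11*t^2 + 35*t - 25) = (t - 5)*(t + 4)*(t^2 - 6*t + 5) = (t - 5)^2*(t + 4)*(t - 1)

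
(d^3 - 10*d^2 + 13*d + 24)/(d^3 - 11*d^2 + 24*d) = (d + 1)/d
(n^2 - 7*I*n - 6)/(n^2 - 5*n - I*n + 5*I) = (n - 6*I)/(n - 5)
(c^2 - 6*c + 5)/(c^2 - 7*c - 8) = (-c^2 + 6*c - 5)/(-c^2 + 7*c + 8)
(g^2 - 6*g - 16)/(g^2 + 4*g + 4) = (g - 8)/(g + 2)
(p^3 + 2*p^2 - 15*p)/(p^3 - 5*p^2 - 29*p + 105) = p/(p - 7)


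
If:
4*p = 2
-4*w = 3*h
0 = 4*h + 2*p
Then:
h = -1/4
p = 1/2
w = 3/16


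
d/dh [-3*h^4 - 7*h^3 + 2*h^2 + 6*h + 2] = -12*h^3 - 21*h^2 + 4*h + 6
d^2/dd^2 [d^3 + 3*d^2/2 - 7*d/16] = 6*d + 3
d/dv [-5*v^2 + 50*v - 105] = 50 - 10*v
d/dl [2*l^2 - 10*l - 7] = 4*l - 10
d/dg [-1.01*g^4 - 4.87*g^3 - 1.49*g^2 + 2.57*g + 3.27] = -4.04*g^3 - 14.61*g^2 - 2.98*g + 2.57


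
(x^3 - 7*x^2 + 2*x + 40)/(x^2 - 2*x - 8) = x - 5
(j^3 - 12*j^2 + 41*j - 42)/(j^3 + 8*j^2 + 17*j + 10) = (j^3 - 12*j^2 + 41*j - 42)/(j^3 + 8*j^2 + 17*j + 10)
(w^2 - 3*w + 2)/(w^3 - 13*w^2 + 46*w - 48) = (w - 1)/(w^2 - 11*w + 24)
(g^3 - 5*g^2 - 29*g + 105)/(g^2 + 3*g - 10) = (g^2 - 10*g + 21)/(g - 2)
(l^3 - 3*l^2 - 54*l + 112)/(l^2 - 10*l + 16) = l + 7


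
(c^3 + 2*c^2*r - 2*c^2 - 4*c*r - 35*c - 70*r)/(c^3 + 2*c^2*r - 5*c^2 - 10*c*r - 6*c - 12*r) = (c^2 - 2*c - 35)/(c^2 - 5*c - 6)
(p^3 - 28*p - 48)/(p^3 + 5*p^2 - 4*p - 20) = (p^2 - 2*p - 24)/(p^2 + 3*p - 10)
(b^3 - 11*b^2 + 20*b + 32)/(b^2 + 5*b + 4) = (b^2 - 12*b + 32)/(b + 4)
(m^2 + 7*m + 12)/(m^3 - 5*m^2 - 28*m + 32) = (m + 3)/(m^2 - 9*m + 8)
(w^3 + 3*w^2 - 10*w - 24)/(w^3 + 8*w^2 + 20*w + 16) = (w - 3)/(w + 2)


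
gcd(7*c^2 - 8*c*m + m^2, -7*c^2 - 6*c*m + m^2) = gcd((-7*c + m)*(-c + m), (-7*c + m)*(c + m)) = 7*c - m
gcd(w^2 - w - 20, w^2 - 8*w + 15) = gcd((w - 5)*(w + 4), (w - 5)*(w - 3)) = w - 5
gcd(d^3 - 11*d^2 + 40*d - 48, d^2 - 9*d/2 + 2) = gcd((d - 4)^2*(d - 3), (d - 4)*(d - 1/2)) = d - 4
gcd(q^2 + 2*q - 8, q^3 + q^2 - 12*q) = q + 4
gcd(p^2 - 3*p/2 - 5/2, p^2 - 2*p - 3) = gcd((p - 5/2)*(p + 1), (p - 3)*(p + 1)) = p + 1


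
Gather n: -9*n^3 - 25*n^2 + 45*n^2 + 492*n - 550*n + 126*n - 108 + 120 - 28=-9*n^3 + 20*n^2 + 68*n - 16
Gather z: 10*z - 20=10*z - 20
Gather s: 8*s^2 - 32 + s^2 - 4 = 9*s^2 - 36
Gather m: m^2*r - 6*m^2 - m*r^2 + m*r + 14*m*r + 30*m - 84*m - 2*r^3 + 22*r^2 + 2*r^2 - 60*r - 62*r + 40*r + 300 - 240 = m^2*(r - 6) + m*(-r^2 + 15*r - 54) - 2*r^3 + 24*r^2 - 82*r + 60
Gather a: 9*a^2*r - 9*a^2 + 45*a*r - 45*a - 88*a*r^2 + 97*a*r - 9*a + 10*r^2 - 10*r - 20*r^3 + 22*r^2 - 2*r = a^2*(9*r - 9) + a*(-88*r^2 + 142*r - 54) - 20*r^3 + 32*r^2 - 12*r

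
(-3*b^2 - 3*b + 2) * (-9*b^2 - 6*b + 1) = 27*b^4 + 45*b^3 - 3*b^2 - 15*b + 2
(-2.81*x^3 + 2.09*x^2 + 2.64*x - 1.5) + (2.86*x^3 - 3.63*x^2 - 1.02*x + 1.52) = 0.0499999999999998*x^3 - 1.54*x^2 + 1.62*x + 0.02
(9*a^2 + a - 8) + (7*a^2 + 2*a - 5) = 16*a^2 + 3*a - 13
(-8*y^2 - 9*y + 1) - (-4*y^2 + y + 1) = -4*y^2 - 10*y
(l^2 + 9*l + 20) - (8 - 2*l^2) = 3*l^2 + 9*l + 12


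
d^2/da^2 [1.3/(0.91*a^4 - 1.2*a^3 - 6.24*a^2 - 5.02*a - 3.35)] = ((-14.196*a^2 + 9.36*a + 16.224)*(-0.91*a^4 + 1.2*a^3 + 6.24*a^2 + 5.02*a + 3.35) - 1.3*(-7.28*a^3 + 7.2*a^2 + 24.96*a + 10.04)*(-3.64*a^3 + 3.6*a^2 + 12.48*a + 5.02))/(-0.91*a^4 + 1.2*a^3 + 6.24*a^2 + 5.02*a + 3.35)^3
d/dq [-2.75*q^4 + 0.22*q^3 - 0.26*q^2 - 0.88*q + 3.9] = -11.0*q^3 + 0.66*q^2 - 0.52*q - 0.88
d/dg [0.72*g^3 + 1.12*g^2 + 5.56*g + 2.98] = 2.16*g^2 + 2.24*g + 5.56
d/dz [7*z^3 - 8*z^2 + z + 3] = 21*z^2 - 16*z + 1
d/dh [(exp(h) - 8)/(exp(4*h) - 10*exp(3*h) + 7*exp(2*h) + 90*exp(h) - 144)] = (-3*exp(2*h) + 4*exp(h) + 9)*exp(h)/(exp(6*h) - 4*exp(5*h) - 14*exp(4*h) + 72*exp(3*h) + 9*exp(2*h) - 324*exp(h) + 324)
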